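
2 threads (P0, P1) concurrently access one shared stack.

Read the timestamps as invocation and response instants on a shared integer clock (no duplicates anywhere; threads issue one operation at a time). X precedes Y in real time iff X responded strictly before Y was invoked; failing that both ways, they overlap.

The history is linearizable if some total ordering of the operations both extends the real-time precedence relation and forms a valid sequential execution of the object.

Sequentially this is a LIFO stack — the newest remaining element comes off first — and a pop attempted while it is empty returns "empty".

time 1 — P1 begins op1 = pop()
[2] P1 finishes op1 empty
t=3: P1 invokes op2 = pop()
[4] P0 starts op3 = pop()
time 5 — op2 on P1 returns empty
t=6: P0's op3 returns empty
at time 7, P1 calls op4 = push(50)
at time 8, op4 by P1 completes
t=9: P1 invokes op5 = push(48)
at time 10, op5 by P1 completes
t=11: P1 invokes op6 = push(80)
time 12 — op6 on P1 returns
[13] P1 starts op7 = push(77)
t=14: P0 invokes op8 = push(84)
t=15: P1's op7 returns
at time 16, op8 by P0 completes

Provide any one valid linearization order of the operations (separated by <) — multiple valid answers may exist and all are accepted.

step 1: op1 pop() → empty — stack <>
step 2: op2 pop() → empty — stack <>
step 3: op3 pop() → empty — stack <>
step 4: op4 push(50) — stack <50>
step 5: op5 push(48) — stack <50,48>
step 6: op6 push(80) — stack <50,48,80>
step 7: op7 push(77) — stack <50,48,80,77>
step 8: op8 push(84) — stack <50,48,80,77,84>

op1 < op2 < op3 < op4 < op5 < op6 < op7 < op8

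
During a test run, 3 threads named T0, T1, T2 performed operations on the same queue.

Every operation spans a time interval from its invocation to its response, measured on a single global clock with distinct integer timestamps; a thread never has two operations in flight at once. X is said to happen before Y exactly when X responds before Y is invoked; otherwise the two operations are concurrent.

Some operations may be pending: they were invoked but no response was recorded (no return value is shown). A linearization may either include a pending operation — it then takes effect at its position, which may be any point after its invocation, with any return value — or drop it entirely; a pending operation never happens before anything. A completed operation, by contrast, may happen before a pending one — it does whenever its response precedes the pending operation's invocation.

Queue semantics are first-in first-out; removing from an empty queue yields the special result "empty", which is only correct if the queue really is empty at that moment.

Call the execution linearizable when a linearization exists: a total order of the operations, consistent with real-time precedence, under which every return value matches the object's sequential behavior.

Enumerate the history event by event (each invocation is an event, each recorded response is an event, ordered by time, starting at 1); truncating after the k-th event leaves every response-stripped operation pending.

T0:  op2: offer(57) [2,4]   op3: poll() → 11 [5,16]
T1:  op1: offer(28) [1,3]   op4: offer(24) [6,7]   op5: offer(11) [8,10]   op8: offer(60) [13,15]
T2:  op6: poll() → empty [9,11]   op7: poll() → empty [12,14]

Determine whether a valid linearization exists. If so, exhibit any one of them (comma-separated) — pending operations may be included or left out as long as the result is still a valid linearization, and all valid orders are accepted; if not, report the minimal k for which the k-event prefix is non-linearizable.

not linearizable — minimal violating prefix: 11 events

through event 10 a valid linearization exists; event 11 (op6 responding at time 11) ends that
4 orders of the 5 completed queue ops respect real time; none is legal
including or dropping the 1 pending operation (op3) in any combination fails
one such order, op1, op2, op4, op5, op6 (pending dropped), breaks at step 5 where op6 poll() → empty is illegal
one such order, op1, op2, op4, op6, op5 (pending dropped), breaks at step 4 where op6 poll() → empty is illegal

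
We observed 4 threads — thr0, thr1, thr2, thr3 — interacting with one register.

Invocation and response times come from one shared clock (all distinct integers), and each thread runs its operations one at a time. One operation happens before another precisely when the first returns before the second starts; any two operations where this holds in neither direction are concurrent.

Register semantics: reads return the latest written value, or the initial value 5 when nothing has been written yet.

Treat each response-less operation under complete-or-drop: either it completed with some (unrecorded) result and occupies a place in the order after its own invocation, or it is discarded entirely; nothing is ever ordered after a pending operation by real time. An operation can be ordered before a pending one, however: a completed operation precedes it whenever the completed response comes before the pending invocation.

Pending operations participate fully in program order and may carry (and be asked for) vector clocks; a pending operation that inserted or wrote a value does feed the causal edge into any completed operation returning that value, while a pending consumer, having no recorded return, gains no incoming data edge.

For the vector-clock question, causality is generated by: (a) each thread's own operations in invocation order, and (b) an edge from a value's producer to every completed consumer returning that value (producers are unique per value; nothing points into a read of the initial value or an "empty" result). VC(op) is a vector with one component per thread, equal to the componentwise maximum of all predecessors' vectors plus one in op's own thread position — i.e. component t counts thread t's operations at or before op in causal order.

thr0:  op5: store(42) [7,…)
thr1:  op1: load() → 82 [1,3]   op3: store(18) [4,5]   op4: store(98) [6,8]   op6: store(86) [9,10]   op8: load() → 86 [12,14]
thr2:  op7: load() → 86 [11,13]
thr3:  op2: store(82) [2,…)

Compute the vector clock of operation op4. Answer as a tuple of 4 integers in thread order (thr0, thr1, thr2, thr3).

(0, 3, 0, 1)

invoked at 2, op2 has no predecessors; its own thr3 bump gives (0, 0, 0, 1)
invoked at 7, op5 has no predecessors; its own thr0 bump gives (1, 0, 0, 0)
op1 (invocation 1): componentwise max over VC(op2)=(0, 0, 0, 1), +1 at thr1, giving (0, 1, 0, 1)
op3 (invocation 4): componentwise max over VC(op1)=(0, 1, 0, 1), +1 at thr1, giving (0, 2, 0, 1)
op4 (invocation 6): componentwise max over VC(op3)=(0, 2, 0, 1), +1 at thr1, giving (0, 3, 0, 1)
op6 (invocation 9): componentwise max over VC(op4)=(0, 3, 0, 1), +1 at thr1, giving (0, 4, 0, 1)
op7 (invocation 11): componentwise max over VC(op6)=(0, 4, 0, 1), +1 at thr2, giving (0, 4, 1, 1)
op8 (invocation 12): componentwise max over VC(op6)=(0, 4, 0, 1), +1 at thr1, giving (0, 5, 0, 1)
target: VC(op4) = (0, 3, 0, 1)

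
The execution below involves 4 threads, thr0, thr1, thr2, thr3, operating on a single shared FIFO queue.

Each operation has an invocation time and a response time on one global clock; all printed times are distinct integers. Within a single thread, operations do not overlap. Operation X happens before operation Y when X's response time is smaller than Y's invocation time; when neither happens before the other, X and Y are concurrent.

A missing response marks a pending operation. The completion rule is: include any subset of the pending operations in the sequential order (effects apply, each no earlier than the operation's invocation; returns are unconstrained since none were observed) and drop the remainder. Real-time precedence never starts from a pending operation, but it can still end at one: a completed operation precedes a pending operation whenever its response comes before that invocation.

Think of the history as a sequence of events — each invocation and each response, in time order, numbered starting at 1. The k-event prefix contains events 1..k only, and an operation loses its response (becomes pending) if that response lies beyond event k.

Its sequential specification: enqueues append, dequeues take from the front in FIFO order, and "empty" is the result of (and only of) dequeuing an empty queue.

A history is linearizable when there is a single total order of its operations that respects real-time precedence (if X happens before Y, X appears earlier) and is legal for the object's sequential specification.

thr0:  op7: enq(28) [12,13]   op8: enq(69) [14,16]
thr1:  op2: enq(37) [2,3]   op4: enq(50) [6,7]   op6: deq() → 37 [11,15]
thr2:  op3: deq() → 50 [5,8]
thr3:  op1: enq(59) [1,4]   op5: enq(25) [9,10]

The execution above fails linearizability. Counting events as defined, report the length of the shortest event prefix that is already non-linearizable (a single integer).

a valid linearization of events 1..7 exists, for instance op1, op2, op3, op4:
1. op1 enq(59), leaving queue <59>
2. op2 enq(37), leaving queue <59,37>
3. op3 deq() (pending, included), leaving queue <37>
4. op4 enq(50), leaving queue <37,50>
adding event 8 (op3 responds at 8) leaves no legal real-time order
for example op1, op2, op3, op4 fails at step 3: op3 deq() → 50 is not legal there
for example op1, op2, op4, op3 fails at step 4: op3 deq() → 50 is not legal there

8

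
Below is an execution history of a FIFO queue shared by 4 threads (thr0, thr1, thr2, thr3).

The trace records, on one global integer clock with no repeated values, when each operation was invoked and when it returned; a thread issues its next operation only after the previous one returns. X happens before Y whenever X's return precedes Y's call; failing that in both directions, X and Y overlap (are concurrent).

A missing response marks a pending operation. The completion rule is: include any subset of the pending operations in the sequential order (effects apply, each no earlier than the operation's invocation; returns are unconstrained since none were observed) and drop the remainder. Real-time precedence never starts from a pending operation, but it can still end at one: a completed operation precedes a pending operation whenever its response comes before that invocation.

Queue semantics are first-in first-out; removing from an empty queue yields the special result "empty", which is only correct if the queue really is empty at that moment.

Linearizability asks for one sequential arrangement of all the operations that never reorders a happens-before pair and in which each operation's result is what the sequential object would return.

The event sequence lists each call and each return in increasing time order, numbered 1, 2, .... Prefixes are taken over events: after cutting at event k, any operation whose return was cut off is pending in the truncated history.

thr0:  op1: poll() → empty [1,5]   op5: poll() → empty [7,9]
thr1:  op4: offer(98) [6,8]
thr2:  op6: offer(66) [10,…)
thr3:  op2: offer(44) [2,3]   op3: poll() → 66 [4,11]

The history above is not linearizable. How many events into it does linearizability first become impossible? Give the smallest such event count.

one valid order for events 1..10 is op1, op2, op3, op5, op4:
after step 1 (op1 poll() → empty): queue <>
after step 2 (op2 offer(44)): queue <44>
after step 3 (op3 poll() (pending, included)): queue <>
after step 4 (op5 poll() → empty): queue <>
after step 5 (op4 offer(98)): queue <98>
with event 11 included (op3 responding at time 11), all real-time-consistent orders fail
every completion of the 1 pending operation (op6) was checked; none linearizes
one such order, op1, op2, op3, op4, op5 (pending dropped), breaks at step 3 where op3 poll() → 66 is illegal
one such order, op1, op2, op3, op5, op4 (pending dropped), breaks at step 3 where op3 poll() → 66 is illegal

11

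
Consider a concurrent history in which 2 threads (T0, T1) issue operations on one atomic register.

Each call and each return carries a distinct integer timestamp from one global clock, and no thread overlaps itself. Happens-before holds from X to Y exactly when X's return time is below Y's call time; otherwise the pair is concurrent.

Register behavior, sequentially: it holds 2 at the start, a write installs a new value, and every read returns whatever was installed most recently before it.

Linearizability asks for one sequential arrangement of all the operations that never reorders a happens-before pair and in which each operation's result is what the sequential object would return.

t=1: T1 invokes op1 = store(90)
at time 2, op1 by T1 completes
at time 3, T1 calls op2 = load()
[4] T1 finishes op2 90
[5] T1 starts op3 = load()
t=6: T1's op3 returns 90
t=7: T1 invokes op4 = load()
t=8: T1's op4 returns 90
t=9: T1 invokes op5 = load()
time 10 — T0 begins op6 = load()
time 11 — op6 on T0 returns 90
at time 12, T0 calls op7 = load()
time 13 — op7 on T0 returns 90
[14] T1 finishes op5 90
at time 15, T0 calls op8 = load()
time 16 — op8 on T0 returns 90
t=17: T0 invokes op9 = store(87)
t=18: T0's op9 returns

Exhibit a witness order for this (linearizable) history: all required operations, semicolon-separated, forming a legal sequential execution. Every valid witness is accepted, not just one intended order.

1. op1 store(90), leaving value 90
2. op2 load() → 90, leaving value 90
3. op3 load() → 90, leaving value 90
4. op4 load() → 90, leaving value 90
5. op5 load() → 90, leaving value 90
6. op6 load() → 90, leaving value 90
7. op7 load() → 90, leaving value 90
8. op8 load() → 90, leaving value 90
9. op9 store(87), leaving value 87

op1; op2; op3; op4; op5; op6; op7; op8; op9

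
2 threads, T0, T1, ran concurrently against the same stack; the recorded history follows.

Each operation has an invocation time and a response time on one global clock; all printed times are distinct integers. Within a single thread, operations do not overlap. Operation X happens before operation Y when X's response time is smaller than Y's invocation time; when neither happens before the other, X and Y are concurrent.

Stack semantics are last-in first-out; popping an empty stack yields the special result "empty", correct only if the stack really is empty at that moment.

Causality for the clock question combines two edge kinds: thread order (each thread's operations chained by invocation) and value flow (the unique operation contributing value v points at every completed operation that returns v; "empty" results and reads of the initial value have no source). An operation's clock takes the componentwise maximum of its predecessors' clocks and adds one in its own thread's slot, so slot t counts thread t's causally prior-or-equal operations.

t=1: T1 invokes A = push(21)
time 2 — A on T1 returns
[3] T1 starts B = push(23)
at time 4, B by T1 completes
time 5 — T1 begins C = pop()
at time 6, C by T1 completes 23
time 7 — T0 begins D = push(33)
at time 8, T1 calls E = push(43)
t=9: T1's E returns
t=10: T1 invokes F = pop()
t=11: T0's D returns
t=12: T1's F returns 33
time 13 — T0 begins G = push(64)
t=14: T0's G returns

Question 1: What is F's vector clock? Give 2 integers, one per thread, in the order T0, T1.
(1, 5)

VC(A, invoked at 1): no causal predecessors; +1 on T1 → (0, 1)
VC(D, invoked at 7): no causal predecessors; +1 on T0 → (1, 0)
invoked at 3, B merges VC(A)=(0, 1) and bumps T1's slot → (0, 2)
invoked at 13, G merges VC(D)=(1, 0) and bumps T0's slot → (2, 0)
invoked at 5, C merges VC(B)=(0, 2) and bumps T1's slot → (0, 3)
invoked at 8, E merges VC(C)=(0, 3) and bumps T1's slot → (0, 4)
invoked at 10, F merges VC(D)=(1, 0), VC(E)=(0, 4) and bumps T1's slot → (1, 5)
target: VC(F) = (1, 5)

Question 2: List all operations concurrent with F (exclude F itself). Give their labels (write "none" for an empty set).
D

concurrent with F ([10,12]): every op whose interval crosses 10..12
A [1,2]: before
B [3,4]: before
C [5,6]: before
D [7,11]: concurrent
E [8,9]: before
G [13,14]: after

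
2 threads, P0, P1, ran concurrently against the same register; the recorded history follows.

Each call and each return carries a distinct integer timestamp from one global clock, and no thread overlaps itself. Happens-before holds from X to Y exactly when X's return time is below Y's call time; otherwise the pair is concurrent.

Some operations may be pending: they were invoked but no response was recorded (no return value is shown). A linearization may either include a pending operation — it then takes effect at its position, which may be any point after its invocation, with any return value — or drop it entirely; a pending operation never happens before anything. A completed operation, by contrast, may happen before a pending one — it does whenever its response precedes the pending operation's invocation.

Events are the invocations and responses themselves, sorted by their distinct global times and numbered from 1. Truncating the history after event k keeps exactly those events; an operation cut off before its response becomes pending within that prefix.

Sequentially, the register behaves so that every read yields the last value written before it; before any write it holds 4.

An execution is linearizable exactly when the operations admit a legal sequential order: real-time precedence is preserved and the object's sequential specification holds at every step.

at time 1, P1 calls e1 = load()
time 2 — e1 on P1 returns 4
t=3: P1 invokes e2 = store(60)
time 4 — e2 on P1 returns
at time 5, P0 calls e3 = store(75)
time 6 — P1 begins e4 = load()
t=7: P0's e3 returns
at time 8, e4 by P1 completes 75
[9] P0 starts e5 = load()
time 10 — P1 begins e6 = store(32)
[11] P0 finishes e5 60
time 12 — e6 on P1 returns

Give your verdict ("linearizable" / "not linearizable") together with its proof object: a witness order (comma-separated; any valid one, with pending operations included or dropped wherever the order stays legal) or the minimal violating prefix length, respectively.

the violation lands at event 11, e5's response at time 11: events 1..10 linearize, events 1..11 do not
5 completed operations, 2 real-time-consistent orders — every register replay fails
include/drop combinations of the 1 pending operation (e6) were all tried; none helps
one such order, e1, e2, e3, e4, e5 (pending dropped), breaks at step 5 where e5 load() → 60 is illegal
one such order, e1, e2, e4, e3, e5 (pending dropped), breaks at step 3 where e4 load() → 75 is illegal

not linearizable — minimal violating prefix: 11 events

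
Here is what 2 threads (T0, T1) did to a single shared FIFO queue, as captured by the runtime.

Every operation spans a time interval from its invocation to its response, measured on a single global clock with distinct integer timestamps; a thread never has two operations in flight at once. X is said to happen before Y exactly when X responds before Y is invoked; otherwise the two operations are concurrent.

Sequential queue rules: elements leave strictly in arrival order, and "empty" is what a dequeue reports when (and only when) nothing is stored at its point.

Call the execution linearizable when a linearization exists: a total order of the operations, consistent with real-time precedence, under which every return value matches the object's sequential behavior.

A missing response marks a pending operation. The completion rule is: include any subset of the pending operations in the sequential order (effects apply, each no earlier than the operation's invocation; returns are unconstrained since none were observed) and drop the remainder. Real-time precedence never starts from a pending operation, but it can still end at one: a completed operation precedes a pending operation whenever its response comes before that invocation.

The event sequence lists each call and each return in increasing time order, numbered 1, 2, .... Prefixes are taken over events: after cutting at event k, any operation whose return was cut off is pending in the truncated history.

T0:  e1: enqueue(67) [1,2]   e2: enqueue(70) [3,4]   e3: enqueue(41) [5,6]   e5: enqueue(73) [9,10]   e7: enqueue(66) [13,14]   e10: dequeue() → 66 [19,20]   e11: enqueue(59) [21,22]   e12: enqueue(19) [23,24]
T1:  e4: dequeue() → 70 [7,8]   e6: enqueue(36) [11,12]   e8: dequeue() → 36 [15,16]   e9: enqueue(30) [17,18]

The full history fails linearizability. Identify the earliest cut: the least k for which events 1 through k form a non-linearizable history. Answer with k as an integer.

8

events 1..7 are linearizable, e.g. via e1, e2, e3:
step 1: e1 enqueue(67) — queue <67>
step 2: e2 enqueue(70) — queue <67,70>
step 3: e3 enqueue(41) — queue <67,70,41>
include event 8 — e4 responding at 8 — and every candidate order breaks
take e1, e2, e3, e4: step 4 already fails, because e4 dequeue() → 70 cannot occur there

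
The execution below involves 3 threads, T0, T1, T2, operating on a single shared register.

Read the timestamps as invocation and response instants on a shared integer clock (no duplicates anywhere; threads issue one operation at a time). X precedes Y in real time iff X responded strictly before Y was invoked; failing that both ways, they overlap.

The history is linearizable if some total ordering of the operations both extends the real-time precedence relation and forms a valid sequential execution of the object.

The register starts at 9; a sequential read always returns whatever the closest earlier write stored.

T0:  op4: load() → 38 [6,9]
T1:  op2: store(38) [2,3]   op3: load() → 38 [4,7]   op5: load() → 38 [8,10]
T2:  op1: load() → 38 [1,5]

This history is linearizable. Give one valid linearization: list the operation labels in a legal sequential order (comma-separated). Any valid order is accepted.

1. op2 store(38), leaving value 38
2. op1 load() → 38, leaving value 38
3. op3 load() → 38, leaving value 38
4. op4 load() → 38, leaving value 38
5. op5 load() → 38, leaving value 38

op2, op1, op3, op4, op5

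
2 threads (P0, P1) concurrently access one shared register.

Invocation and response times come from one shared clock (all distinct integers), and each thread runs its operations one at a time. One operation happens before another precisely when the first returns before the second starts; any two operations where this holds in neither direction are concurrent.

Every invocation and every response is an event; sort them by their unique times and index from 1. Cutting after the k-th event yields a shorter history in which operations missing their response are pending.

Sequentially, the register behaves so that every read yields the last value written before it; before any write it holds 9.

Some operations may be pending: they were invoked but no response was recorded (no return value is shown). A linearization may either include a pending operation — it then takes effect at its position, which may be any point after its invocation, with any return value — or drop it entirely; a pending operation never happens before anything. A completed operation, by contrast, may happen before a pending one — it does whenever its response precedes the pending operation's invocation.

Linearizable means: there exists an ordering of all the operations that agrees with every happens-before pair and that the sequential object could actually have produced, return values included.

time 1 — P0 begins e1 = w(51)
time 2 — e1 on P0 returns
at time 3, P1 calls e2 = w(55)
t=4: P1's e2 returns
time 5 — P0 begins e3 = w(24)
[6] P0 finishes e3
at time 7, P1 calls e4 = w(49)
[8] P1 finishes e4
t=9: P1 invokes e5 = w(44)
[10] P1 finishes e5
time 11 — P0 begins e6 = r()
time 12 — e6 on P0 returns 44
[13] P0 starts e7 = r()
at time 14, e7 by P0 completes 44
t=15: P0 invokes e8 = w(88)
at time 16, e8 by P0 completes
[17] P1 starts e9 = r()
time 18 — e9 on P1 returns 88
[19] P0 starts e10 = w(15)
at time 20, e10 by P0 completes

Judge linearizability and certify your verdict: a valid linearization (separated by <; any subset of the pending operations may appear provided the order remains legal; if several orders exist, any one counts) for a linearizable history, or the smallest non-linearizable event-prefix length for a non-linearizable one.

after step 1 (e1 w(51)): value 51
after step 2 (e2 w(55)): value 55
after step 3 (e3 w(24)): value 24
after step 4 (e4 w(49)): value 49
after step 5 (e5 w(44)): value 44
after step 6 (e6 r() → 44): value 44
after step 7 (e7 r() → 44): value 44
after step 8 (e8 w(88)): value 88
after step 9 (e9 r() → 88): value 88
after step 10 (e10 w(15)): value 15

linearizable — witness: e1 < e2 < e3 < e4 < e5 < e6 < e7 < e8 < e9 < e10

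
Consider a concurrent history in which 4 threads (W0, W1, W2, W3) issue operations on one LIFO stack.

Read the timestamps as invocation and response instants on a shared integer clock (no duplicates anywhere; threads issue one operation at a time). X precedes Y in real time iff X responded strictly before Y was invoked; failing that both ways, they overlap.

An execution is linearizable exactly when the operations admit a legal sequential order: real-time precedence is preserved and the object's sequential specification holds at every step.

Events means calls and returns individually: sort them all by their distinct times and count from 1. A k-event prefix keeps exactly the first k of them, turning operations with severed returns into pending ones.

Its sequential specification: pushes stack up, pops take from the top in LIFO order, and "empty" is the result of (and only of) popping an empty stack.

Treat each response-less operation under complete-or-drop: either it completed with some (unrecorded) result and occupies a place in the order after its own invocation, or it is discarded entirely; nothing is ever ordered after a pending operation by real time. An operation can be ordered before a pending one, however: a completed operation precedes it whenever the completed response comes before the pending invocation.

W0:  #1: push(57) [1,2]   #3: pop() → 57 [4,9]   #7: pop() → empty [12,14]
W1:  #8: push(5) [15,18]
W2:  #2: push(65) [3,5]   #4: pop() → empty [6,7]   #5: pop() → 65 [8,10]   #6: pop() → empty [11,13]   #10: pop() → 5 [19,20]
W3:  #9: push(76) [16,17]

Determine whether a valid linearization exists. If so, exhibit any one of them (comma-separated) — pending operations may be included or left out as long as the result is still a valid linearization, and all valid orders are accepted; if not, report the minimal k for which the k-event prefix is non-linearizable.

not linearizable — minimal violating prefix: 7 events

prefix check: 1..6 passes, 1..7 fails once #4's time-7 response joins
a single order respects real time; the 3 completed LIFO stack operations fail replay along it
no escape via the 1 pending operation (#3): every completion choice fails
for example #1, #2, #4 (pending dropped) fails at step 3: #4 pop() → empty is not legal there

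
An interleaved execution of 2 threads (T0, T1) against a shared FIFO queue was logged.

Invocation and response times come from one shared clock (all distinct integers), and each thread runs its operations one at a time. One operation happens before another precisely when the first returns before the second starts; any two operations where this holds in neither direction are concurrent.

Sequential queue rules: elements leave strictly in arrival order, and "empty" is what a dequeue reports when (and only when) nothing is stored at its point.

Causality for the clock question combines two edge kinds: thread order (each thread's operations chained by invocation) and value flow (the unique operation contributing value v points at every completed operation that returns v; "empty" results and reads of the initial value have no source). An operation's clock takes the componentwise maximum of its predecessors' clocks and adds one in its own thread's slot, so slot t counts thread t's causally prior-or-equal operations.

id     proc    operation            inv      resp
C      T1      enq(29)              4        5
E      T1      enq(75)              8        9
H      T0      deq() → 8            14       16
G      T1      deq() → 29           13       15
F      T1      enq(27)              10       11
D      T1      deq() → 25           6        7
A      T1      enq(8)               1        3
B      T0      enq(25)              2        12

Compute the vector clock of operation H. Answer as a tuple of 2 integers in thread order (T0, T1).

(2, 1)

A, invoked 1, has no incoming edges; only T1's bump applies → (0, 1)
B, invoked 2, has no incoming edges; only T0's bump applies → (1, 0)
from VC(A)=(0, 1), C (invoked 4) maxes components and bumps T1 → (0, 2)
from VC(A)=(0, 1), VC(B)=(1, 0), H (invoked 14) maxes components and bumps T0 → (2, 1)
from VC(B)=(1, 0), VC(C)=(0, 2), D (invoked 6) maxes components and bumps T1 → (1, 3)
from VC(D)=(1, 3), E (invoked 8) maxes components and bumps T1 → (1, 4)
from VC(E)=(1, 4), F (invoked 10) maxes components and bumps T1 → (1, 5)
from VC(C)=(0, 2), VC(F)=(1, 5), G (invoked 13) maxes components and bumps T1 → (1, 6)
target: VC(H) = (2, 1)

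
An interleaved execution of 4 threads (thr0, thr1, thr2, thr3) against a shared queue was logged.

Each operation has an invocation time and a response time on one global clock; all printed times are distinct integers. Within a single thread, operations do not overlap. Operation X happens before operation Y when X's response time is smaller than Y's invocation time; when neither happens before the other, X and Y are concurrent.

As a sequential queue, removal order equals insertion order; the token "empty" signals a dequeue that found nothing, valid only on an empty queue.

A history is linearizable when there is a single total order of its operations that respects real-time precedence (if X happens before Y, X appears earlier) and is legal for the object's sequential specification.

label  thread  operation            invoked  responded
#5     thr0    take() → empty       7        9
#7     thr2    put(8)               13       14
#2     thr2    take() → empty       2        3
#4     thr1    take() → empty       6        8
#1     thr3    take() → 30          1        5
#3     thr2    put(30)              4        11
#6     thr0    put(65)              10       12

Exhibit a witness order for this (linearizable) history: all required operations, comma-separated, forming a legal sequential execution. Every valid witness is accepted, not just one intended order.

after step 1 (#2 take() → empty): queue <>
after step 2 (#3 put(30)): queue <30>
after step 3 (#1 take() → 30): queue <>
after step 4 (#4 take() → empty): queue <>
after step 5 (#5 take() → empty): queue <>
after step 6 (#6 put(65)): queue <65>
after step 7 (#7 put(8)): queue <65,8>

#2, #3, #1, #4, #5, #6, #7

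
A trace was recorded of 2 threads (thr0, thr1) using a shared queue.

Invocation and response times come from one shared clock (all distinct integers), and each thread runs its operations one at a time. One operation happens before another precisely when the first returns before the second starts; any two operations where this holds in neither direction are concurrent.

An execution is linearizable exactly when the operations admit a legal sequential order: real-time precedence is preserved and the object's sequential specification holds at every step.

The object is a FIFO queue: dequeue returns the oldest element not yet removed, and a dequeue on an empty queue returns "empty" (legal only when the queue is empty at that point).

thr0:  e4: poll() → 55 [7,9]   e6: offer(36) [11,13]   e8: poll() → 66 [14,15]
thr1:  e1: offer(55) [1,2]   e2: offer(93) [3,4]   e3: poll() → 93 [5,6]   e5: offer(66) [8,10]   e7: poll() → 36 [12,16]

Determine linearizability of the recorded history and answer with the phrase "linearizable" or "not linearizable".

through event 5 a valid linearization exists; event 6 (e3 responding at time 6) ends that
one real-time candidate order over the 3 completed operations — the queue replay rejects it
for example e1, e2, e3 fails at step 3: e3 poll() → 93 is not legal there

not linearizable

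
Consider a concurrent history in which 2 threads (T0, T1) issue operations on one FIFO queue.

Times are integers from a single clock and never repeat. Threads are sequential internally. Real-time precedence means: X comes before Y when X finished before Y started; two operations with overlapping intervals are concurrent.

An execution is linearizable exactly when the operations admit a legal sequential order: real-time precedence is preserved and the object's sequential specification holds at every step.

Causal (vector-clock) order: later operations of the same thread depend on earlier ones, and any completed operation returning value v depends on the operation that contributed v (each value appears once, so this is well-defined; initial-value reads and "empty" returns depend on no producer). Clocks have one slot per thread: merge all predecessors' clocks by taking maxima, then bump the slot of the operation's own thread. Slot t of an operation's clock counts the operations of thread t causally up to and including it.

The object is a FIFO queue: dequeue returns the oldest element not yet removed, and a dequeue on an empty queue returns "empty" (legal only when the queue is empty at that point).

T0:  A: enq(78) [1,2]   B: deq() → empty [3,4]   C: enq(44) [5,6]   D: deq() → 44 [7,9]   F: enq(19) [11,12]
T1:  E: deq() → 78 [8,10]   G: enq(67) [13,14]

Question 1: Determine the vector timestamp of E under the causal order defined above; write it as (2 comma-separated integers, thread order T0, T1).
no predecessors for A (invoked 1): T0 increments from zero → (1, 0)
E (invocation 8): componentwise max over VC(A)=(1, 0), +1 at T1, giving (1, 1)
B (invocation 3): componentwise max over VC(A)=(1, 0), +1 at T0, giving (2, 0)
G (invocation 13): componentwise max over VC(E)=(1, 1), +1 at T1, giving (1, 2)
C (invocation 5): componentwise max over VC(B)=(2, 0), +1 at T0, giving (3, 0)
D (invocation 7): componentwise max over VC(C)=(3, 0), +1 at T0, giving (4, 0)
F (invocation 11): componentwise max over VC(D)=(4, 0), +1 at T0, giving (5, 0)
target: VC(E) = (1, 1)

(1, 1)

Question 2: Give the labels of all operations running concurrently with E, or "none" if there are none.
overlap test against E [8,10]: concurrent iff the interval meets 8..10
A [1,2]: before
B [3,4]: before
C [5,6]: before
D [7,9]: concurrent
F [11,12]: after
G [13,14]: after

D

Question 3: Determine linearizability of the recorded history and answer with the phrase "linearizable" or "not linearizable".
events 1..3 are fine; event 4 — the response of B at time 4 — makes the prefix non-linearizable
the sole real-time-consistent order of 2 completed operations fails the FIFO queue replay
take A, B: step 2 already fails, because B deq() → empty cannot occur there

not linearizable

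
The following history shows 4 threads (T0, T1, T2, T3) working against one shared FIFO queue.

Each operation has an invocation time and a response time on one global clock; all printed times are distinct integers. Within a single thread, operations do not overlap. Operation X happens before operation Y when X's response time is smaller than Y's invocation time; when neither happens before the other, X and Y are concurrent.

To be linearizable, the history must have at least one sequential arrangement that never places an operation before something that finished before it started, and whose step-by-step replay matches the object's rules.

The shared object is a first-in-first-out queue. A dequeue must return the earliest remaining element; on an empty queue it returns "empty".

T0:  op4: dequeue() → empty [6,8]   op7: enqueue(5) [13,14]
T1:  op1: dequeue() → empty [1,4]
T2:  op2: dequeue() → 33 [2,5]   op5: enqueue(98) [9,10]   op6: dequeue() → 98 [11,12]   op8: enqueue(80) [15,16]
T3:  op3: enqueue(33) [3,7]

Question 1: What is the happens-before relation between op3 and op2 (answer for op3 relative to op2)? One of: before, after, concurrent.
op3 spans [3,7], op2 spans [2,5]
the intervals overlap in both directions

concurrent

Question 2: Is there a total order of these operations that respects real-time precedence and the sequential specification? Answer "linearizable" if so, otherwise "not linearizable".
one valid linearization: op1, op3, op2, op4, op5, op6, op7, op8
1. op1 dequeue() → empty, leaving queue <>
2. op3 enqueue(33), leaving queue <33>
3. op2 dequeue() → 33, leaving queue <>
4. op4 dequeue() → empty, leaving queue <>
5. op5 enqueue(98), leaving queue <98>
6. op6 dequeue() → 98, leaving queue <>
7. op7 enqueue(5), leaving queue <5>
8. op8 enqueue(80), leaving queue <5,80>

linearizable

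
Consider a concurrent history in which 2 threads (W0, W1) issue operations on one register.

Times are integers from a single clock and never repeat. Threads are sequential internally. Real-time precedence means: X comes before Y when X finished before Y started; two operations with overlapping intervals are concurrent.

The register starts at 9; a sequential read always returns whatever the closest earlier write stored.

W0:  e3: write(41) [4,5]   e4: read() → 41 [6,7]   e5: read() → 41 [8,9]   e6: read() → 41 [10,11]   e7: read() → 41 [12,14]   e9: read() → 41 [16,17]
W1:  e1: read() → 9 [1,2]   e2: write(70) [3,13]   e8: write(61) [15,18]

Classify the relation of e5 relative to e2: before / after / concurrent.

concurrent

e5 spans [8,9], e2 spans [3,13]
the intervals overlap in both directions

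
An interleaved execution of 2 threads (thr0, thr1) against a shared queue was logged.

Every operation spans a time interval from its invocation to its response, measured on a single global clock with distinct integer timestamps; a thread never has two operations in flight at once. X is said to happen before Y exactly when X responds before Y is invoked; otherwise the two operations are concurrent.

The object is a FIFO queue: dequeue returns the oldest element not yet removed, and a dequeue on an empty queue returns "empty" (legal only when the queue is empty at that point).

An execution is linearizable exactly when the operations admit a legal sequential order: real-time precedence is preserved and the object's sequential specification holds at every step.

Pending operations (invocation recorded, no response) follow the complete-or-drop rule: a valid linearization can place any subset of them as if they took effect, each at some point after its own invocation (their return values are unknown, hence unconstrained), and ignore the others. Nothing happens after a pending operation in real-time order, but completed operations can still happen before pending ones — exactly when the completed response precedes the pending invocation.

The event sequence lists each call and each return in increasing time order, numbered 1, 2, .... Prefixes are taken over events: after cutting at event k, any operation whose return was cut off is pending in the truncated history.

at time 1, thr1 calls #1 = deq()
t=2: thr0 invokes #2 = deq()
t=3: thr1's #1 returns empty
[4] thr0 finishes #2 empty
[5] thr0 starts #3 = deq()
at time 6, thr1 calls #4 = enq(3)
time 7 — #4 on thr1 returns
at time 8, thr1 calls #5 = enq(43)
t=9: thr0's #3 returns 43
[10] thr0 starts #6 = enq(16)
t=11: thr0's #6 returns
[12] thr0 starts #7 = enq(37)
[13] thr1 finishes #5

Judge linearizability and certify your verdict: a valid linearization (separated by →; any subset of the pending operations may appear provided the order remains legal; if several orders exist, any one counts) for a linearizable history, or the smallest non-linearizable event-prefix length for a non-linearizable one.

events 1..8 are fine; event 9 — the response of #3 at time 9 — makes the prefix non-linearizable
no legal order exists: 4 real-time-consistent candidates over 4 completed queue operations, all rejected
no escape via the 1 pending operation (#5): every completion choice fails
take #1, #2, #3, #4 (pending dropped): step 3 already fails, because #3 deq() → 43 cannot occur there
take #1, #2, #4, #3 (pending dropped): step 4 already fails, because #3 deq() → 43 cannot occur there

not linearizable — minimal violating prefix: 9 events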